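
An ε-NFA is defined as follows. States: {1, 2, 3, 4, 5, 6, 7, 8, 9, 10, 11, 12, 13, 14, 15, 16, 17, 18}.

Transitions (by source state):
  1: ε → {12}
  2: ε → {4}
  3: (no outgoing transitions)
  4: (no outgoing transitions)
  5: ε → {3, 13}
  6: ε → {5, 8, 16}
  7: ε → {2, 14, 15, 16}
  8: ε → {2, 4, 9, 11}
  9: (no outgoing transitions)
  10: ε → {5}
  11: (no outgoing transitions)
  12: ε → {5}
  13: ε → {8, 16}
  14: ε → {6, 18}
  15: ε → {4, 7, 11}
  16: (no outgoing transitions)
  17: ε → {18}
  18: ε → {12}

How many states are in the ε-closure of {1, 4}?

11

Start with {1, 4}.
From 1 via ε: add 12.
From 12 via ε: add 5.
From 5 via ε: add 3, 13.
From 13 via ε: add 8, 16.
From 8 via ε: add 2, 9, 11.
ε-closure = {1, 2, 3, 4, 5, 8, 9, 11, 12, 13, 16}, which has 11 states.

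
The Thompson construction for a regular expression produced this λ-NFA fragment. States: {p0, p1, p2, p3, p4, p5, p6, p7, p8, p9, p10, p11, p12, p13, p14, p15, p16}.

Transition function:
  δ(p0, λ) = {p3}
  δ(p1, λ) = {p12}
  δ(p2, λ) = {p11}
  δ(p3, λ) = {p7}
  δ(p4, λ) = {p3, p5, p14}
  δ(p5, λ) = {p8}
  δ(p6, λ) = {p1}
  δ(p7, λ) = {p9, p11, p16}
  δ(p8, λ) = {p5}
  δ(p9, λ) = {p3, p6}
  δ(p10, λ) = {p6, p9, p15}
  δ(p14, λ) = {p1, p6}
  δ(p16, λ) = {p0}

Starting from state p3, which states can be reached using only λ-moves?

{p0, p1, p3, p6, p7, p9, p11, p12, p16}

Start with {p3}.
From p3 via λ: add p7.
From p7 via λ: add p9, p11, p16.
From p9 via λ: add p6.
From p16 via λ: add p0.
From p6 via λ: add p1.
From p1 via λ: add p12.
No new states can be added; the closed set is {p0, p1, p3, p6, p7, p9, p11, p12, p16}.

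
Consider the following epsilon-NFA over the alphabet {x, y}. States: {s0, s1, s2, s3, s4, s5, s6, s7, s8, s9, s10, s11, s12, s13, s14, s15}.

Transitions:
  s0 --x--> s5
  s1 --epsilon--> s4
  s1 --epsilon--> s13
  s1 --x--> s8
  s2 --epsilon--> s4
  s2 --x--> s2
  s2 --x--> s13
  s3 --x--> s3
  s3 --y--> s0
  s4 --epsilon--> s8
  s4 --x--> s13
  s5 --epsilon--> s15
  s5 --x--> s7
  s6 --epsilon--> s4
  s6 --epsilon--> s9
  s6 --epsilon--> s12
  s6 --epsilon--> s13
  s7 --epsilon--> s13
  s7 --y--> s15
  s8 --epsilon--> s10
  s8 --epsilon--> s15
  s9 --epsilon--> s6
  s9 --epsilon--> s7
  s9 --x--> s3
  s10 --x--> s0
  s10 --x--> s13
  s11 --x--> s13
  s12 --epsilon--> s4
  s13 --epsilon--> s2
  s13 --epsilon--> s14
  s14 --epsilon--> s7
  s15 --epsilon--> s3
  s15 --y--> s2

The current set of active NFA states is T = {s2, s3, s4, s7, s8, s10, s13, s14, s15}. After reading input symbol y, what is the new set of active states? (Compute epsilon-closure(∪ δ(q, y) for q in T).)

{s0, s2, s3, s4, s8, s10, s15}

s3 on y → {s0}.
s7 on y → {s15}.
s15 on y → {s2}.
No y-transition from s2, s4, s8, s10, s13, s14.
Union after reading y: {s0, s2, s15}.
Now take the epsilon-closure:
From s2 via epsilon: add s4.
From s15 via epsilon: add s3.
From s4 via epsilon: add s8.
From s8 via epsilon: add s10.
No new states can be added; the closed set is {s0, s2, s3, s4, s8, s10, s15}.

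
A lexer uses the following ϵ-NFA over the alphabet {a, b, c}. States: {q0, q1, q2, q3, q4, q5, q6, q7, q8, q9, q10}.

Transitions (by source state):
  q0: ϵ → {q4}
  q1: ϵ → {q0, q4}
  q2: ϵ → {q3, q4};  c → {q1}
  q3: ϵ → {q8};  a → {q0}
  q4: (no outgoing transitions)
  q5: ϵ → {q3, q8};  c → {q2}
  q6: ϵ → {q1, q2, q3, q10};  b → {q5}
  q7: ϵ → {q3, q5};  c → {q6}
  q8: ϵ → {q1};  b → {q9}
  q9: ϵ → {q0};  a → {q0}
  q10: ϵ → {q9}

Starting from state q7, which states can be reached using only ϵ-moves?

{q0, q1, q3, q4, q5, q7, q8}

Start with {q7}.
From q7 via ϵ: add q3, q5.
From q3 via ϵ: add q8.
From q8 via ϵ: add q1.
From q1 via ϵ: add q0, q4.
No new states can be added; the closed set is {q0, q1, q3, q4, q5, q7, q8}.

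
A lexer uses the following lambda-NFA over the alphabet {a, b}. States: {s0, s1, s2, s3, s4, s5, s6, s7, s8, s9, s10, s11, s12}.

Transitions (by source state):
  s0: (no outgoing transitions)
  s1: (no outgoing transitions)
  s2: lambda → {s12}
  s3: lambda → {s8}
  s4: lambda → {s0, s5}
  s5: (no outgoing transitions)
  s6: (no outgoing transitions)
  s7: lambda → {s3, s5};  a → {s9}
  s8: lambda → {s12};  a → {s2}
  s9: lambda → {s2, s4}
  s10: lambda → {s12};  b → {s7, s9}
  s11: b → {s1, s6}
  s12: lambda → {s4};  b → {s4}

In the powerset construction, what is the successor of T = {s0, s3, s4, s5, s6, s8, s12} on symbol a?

s8 on a → {s2}.
No a-transition from s0, s3, s4, s5, s6, s12.
Union after reading a: {s2}.
Now take the lambda-closure:
From s2 via lambda: add s12.
From s12 via lambda: add s4.
From s4 via lambda: add s0, s5.
No new states can be added; the closed set is {s0, s2, s4, s5, s12}.

{s0, s2, s4, s5, s12}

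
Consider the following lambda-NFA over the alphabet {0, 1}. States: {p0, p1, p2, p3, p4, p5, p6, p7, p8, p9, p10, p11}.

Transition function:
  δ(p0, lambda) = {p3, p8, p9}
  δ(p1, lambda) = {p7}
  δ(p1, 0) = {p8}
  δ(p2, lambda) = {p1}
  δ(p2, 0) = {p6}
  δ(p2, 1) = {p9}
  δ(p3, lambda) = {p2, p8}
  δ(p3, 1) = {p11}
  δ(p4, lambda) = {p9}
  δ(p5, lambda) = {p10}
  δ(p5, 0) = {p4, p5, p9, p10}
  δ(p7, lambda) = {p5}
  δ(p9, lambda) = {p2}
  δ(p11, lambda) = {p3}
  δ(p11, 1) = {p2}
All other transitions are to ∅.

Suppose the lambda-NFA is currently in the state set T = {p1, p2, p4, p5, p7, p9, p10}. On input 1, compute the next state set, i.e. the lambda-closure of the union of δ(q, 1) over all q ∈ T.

p2 on 1 → {p9}.
No 1-transition from p1, p4, p5, p7, p9, p10.
Union after reading 1: {p9}.
Now take the lambda-closure:
From p9 via lambda: add p2.
From p2 via lambda: add p1.
From p1 via lambda: add p7.
From p7 via lambda: add p5.
From p5 via lambda: add p10.
No new states can be added; the closed set is {p1, p2, p5, p7, p9, p10}.

{p1, p2, p5, p7, p9, p10}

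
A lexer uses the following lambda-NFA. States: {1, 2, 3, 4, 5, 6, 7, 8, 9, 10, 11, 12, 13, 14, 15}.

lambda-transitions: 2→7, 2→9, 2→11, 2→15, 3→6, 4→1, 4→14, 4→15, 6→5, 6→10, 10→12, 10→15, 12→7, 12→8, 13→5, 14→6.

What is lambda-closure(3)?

{3, 5, 6, 7, 8, 10, 12, 15}

Start with {3}.
From 3 via lambda: add 6.
From 6 via lambda: add 5, 10.
From 10 via lambda: add 12, 15.
From 12 via lambda: add 7, 8.
No new states can be added; the closed set is {3, 5, 6, 7, 8, 10, 12, 15}.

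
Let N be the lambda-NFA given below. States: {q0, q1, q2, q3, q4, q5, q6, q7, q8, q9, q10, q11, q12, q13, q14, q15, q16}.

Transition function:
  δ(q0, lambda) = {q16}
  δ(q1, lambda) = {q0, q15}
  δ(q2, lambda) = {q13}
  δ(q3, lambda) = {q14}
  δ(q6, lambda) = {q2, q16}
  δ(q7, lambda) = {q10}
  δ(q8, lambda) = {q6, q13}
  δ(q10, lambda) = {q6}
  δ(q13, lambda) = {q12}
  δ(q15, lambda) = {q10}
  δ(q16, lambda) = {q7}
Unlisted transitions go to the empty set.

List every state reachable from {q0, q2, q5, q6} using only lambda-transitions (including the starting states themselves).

Start with {q0, q2, q5, q6}.
From q0 via lambda: add q16.
From q2 via lambda: add q13.
From q13 via lambda: add q12.
From q16 via lambda: add q7.
From q7 via lambda: add q10.
No new states can be added; the closed set is {q0, q2, q5, q6, q7, q10, q12, q13, q16}.

{q0, q2, q5, q6, q7, q10, q12, q13, q16}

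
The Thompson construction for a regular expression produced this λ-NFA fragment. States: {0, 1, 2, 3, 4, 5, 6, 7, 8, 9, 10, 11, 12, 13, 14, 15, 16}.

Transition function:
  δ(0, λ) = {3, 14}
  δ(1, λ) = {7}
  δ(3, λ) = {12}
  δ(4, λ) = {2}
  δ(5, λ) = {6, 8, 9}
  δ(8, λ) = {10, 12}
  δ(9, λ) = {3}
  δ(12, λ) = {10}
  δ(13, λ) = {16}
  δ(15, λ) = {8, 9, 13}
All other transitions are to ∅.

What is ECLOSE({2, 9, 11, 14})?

Start with {2, 9, 11, 14}.
From 9 via λ: add 3.
From 3 via λ: add 12.
From 12 via λ: add 10.
No new states can be added; the closed set is {2, 3, 9, 10, 11, 12, 14}.

{2, 3, 9, 10, 11, 12, 14}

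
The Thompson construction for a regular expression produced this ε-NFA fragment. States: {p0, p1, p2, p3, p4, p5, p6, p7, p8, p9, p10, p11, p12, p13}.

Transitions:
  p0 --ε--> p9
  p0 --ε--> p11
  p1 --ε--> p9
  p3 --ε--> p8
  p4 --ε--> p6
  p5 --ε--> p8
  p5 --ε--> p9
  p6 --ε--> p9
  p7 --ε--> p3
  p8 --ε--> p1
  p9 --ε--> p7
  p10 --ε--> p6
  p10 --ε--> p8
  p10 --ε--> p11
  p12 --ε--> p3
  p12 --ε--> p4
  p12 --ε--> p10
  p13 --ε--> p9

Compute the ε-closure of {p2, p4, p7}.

{p1, p2, p3, p4, p6, p7, p8, p9}

Start with {p2, p4, p7}.
From p4 via ε: add p6.
From p7 via ε: add p3.
From p3 via ε: add p8.
From p6 via ε: add p9.
From p8 via ε: add p1.
No new states can be added; the closed set is {p1, p2, p3, p4, p6, p7, p8, p9}.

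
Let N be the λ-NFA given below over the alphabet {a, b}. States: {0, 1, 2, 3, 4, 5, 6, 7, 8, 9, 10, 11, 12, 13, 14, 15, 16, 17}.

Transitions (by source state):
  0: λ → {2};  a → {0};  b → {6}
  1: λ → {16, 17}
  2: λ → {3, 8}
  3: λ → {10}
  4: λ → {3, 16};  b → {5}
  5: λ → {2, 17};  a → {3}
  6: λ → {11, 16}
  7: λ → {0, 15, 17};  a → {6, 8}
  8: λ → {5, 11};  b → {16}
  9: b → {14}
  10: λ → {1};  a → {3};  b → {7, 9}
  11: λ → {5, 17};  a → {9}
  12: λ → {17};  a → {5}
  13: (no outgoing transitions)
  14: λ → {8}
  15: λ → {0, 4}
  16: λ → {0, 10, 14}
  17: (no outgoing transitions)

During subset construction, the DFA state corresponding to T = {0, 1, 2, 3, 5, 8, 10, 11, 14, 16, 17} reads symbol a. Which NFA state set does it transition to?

0 on a → {0}.
5 on a → {3}.
10 on a → {3}.
11 on a → {9}.
No a-transition from 1, 2, 3, 8, 14, 16, 17.
Union after reading a: {0, 3, 9}.
Now take the λ-closure:
From 0 via λ: add 2.
From 3 via λ: add 10.
From 2 via λ: add 8.
From 10 via λ: add 1.
From 1 via λ: add 16, 17.
From 8 via λ: add 5, 11.
From 16 via λ: add 14.
No new states can be added; the closed set is {0, 1, 2, 3, 5, 8, 9, 10, 11, 14, 16, 17}.

{0, 1, 2, 3, 5, 8, 9, 10, 11, 14, 16, 17}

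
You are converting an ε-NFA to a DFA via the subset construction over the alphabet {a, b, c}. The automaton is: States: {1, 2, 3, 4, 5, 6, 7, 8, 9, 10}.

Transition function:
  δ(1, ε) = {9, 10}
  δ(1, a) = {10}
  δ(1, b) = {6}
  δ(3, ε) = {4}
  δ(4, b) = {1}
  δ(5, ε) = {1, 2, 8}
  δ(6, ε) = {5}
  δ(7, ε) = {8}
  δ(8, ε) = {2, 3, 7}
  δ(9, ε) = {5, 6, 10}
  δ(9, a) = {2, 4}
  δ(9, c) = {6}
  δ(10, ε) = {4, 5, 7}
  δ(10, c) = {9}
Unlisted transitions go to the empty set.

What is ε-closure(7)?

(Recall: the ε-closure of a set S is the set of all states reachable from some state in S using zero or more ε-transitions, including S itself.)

{2, 3, 4, 7, 8}

Start with {7}.
From 7 via ε: add 8.
From 8 via ε: add 2, 3.
From 3 via ε: add 4.
No new states can be added; the closed set is {2, 3, 4, 7, 8}.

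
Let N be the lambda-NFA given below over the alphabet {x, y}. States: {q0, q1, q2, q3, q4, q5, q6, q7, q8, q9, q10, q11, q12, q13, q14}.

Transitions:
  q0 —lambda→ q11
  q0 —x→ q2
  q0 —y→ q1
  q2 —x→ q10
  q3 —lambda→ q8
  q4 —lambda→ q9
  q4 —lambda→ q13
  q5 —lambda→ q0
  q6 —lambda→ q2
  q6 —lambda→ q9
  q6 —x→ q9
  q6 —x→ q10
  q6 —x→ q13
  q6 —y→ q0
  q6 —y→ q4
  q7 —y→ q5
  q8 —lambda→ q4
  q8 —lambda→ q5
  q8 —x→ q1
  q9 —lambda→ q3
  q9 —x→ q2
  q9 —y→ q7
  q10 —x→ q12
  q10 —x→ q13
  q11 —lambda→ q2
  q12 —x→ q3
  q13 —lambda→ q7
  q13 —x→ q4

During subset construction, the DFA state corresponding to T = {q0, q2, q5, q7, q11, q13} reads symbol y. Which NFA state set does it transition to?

{q0, q1, q2, q5, q11}

q0 on y → {q1}.
q7 on y → {q5}.
No y-transition from q2, q5, q11, q13.
Union after reading y: {q1, q5}.
Now take the lambda-closure:
From q5 via lambda: add q0.
From q0 via lambda: add q11.
From q11 via lambda: add q2.
No new states can be added; the closed set is {q0, q1, q2, q5, q11}.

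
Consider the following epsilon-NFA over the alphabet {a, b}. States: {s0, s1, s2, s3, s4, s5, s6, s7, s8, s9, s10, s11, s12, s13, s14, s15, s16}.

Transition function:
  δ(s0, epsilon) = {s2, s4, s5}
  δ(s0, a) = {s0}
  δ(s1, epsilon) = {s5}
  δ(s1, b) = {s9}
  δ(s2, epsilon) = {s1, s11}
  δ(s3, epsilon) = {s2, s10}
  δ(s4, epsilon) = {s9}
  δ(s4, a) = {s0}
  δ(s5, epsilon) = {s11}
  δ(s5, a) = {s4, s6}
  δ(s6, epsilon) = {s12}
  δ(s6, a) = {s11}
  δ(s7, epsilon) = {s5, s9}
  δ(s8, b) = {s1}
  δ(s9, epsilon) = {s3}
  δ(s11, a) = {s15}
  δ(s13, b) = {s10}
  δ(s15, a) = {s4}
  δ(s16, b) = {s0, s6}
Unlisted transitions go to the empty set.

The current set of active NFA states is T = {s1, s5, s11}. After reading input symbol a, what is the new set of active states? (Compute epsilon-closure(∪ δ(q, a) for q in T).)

{s1, s2, s3, s4, s5, s6, s9, s10, s11, s12, s15}

s5 on a → {s4, s6}.
s11 on a → {s15}.
No a-transition from s1.
Union after reading a: {s4, s6, s15}.
Now take the epsilon-closure:
From s4 via epsilon: add s9.
From s6 via epsilon: add s12.
From s9 via epsilon: add s3.
From s3 via epsilon: add s2, s10.
From s2 via epsilon: add s1, s11.
From s1 via epsilon: add s5.
No new states can be added; the closed set is {s1, s2, s3, s4, s5, s6, s9, s10, s11, s12, s15}.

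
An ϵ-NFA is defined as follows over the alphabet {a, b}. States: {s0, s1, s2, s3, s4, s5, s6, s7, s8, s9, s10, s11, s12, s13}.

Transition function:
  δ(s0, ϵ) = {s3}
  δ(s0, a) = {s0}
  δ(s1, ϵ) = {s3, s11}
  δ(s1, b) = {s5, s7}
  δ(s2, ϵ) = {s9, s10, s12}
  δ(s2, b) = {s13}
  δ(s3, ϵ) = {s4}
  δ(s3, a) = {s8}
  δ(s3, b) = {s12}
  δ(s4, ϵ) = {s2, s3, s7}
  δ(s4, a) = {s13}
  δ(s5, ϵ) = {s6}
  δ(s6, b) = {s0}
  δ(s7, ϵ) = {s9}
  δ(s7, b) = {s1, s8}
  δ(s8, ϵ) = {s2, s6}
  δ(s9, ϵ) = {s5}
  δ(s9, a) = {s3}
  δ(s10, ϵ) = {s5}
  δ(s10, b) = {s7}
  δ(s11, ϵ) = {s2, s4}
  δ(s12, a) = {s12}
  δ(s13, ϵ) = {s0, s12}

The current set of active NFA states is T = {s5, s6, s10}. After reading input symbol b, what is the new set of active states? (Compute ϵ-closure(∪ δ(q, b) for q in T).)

{s0, s2, s3, s4, s5, s6, s7, s9, s10, s12}

s6 on b → {s0}.
s10 on b → {s7}.
No b-transition from s5.
Union after reading b: {s0, s7}.
Now take the ϵ-closure:
From s0 via ϵ: add s3.
From s7 via ϵ: add s9.
From s3 via ϵ: add s4.
From s9 via ϵ: add s5.
From s4 via ϵ: add s2.
From s5 via ϵ: add s6.
From s2 via ϵ: add s10, s12.
No new states can be added; the closed set is {s0, s2, s3, s4, s5, s6, s7, s9, s10, s12}.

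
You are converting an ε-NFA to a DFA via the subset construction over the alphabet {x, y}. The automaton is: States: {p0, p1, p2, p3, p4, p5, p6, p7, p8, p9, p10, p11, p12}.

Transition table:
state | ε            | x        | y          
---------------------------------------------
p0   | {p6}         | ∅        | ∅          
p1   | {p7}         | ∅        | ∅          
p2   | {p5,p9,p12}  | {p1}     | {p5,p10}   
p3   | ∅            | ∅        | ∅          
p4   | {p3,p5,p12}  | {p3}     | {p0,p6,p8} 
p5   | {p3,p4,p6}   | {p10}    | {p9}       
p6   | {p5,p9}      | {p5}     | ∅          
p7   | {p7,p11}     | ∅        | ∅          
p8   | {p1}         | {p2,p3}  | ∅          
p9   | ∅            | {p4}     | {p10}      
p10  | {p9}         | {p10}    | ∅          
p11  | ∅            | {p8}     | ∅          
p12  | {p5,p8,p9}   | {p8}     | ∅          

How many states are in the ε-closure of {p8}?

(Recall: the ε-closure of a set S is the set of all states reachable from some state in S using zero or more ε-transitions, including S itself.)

4

Start with {p8}.
From p8 via ε: add p1.
From p1 via ε: add p7.
From p7 via ε: add p11.
ε-closure = {p1, p7, p8, p11}, which has 4 states.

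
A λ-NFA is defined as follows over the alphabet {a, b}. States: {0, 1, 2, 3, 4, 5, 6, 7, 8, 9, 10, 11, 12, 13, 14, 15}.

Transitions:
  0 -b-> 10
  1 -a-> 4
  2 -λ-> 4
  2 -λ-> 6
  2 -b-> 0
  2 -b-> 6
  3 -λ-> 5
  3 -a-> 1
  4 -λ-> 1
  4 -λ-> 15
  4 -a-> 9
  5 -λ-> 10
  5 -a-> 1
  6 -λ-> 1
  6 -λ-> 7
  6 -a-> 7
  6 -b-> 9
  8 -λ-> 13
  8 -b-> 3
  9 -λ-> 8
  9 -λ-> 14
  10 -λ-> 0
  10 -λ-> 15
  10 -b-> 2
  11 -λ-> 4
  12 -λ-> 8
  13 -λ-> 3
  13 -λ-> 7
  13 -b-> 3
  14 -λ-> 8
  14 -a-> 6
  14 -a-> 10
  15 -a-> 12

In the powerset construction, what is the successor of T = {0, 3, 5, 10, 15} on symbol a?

{0, 1, 3, 5, 7, 8, 10, 12, 13, 15}

3 on a → {1}.
5 on a → {1}.
15 on a → {12}.
No a-transition from 0, 10.
Union after reading a: {1, 12}.
Now take the λ-closure:
From 12 via λ: add 8.
From 8 via λ: add 13.
From 13 via λ: add 3, 7.
From 3 via λ: add 5.
From 5 via λ: add 10.
From 10 via λ: add 0, 15.
No new states can be added; the closed set is {0, 1, 3, 5, 7, 8, 10, 12, 13, 15}.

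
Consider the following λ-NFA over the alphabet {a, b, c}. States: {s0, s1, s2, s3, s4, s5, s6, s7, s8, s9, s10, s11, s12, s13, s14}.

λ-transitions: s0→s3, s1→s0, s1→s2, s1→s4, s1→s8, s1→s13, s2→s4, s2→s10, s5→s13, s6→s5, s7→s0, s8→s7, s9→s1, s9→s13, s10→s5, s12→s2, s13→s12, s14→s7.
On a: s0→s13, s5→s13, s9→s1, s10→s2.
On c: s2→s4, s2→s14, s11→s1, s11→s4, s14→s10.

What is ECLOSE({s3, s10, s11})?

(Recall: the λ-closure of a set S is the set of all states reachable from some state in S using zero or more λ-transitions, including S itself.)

Start with {s3, s10, s11}.
From s10 via λ: add s5.
From s5 via λ: add s13.
From s13 via λ: add s12.
From s12 via λ: add s2.
From s2 via λ: add s4.
No new states can be added; the closed set is {s2, s3, s4, s5, s10, s11, s12, s13}.

{s2, s3, s4, s5, s10, s11, s12, s13}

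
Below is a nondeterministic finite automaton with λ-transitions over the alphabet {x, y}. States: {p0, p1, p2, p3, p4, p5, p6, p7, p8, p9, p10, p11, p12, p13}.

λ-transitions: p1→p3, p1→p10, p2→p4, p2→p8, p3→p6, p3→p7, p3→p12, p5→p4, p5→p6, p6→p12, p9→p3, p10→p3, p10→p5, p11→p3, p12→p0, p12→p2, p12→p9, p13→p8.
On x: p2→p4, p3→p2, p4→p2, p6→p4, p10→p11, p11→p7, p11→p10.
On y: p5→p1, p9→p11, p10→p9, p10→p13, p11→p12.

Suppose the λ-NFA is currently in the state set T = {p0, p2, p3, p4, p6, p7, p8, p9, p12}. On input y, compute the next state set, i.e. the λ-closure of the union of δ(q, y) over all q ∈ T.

p9 on y → {p11}.
No y-transition from p0, p2, p3, p4, p6, p7, p8, p12.
Union after reading y: {p11}.
Now take the λ-closure:
From p11 via λ: add p3.
From p3 via λ: add p6, p7, p12.
From p12 via λ: add p0, p2, p9.
From p2 via λ: add p4, p8.
No new states can be added; the closed set is {p0, p2, p3, p4, p6, p7, p8, p9, p11, p12}.

{p0, p2, p3, p4, p6, p7, p8, p9, p11, p12}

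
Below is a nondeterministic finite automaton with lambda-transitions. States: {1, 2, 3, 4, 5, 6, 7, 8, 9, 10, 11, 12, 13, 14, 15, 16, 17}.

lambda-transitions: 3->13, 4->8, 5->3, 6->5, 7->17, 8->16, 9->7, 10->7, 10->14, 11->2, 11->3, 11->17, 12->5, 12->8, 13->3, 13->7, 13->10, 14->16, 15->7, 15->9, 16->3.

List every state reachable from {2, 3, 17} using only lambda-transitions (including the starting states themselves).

{2, 3, 7, 10, 13, 14, 16, 17}

Start with {2, 3, 17}.
From 3 via lambda: add 13.
From 13 via lambda: add 7, 10.
From 10 via lambda: add 14.
From 14 via lambda: add 16.
No new states can be added; the closed set is {2, 3, 7, 10, 13, 14, 16, 17}.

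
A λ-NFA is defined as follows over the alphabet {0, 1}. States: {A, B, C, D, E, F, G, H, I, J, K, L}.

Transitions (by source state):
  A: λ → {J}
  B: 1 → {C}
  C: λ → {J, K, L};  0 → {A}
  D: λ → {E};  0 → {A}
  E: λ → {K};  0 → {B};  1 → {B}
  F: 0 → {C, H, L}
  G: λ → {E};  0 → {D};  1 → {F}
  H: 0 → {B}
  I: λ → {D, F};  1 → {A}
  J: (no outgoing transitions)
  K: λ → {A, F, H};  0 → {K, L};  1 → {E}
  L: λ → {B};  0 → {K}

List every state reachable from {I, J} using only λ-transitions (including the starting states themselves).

Start with {I, J}.
From I via λ: add D, F.
From D via λ: add E.
From E via λ: add K.
From K via λ: add A, H.
No new states can be added; the closed set is {A, D, E, F, H, I, J, K}.

{A, D, E, F, H, I, J, K}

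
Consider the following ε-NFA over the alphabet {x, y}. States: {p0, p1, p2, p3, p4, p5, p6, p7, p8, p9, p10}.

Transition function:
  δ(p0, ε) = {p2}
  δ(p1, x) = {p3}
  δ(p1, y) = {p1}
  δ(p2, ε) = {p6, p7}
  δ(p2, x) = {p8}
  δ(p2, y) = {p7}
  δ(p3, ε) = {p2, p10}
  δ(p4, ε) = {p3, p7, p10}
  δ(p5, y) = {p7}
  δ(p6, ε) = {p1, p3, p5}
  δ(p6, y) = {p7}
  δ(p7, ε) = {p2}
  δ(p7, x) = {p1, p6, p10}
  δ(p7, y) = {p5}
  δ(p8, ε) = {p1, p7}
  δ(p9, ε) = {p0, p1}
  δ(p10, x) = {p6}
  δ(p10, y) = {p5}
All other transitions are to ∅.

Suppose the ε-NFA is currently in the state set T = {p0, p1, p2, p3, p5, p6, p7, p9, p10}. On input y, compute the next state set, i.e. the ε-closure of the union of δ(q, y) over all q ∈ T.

{p1, p2, p3, p5, p6, p7, p10}

p1 on y → {p1}.
p2 on y → {p7}.
p5 on y → {p7}.
p6 on y → {p7}.
p7 on y → {p5}.
p10 on y → {p5}.
No y-transition from p0, p3, p9.
Union after reading y: {p1, p5, p7}.
Now take the ε-closure:
From p7 via ε: add p2.
From p2 via ε: add p6.
From p6 via ε: add p3.
From p3 via ε: add p10.
No new states can be added; the closed set is {p1, p2, p3, p5, p6, p7, p10}.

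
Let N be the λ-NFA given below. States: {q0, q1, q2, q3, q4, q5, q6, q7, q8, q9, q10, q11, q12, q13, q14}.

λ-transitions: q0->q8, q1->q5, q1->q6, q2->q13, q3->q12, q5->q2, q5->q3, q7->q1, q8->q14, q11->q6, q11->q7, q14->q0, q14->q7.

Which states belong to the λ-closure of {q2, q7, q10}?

Start with {q2, q7, q10}.
From q2 via λ: add q13.
From q7 via λ: add q1.
From q1 via λ: add q5, q6.
From q5 via λ: add q3.
From q3 via λ: add q12.
No new states can be added; the closed set is {q1, q2, q3, q5, q6, q7, q10, q12, q13}.

{q1, q2, q3, q5, q6, q7, q10, q12, q13}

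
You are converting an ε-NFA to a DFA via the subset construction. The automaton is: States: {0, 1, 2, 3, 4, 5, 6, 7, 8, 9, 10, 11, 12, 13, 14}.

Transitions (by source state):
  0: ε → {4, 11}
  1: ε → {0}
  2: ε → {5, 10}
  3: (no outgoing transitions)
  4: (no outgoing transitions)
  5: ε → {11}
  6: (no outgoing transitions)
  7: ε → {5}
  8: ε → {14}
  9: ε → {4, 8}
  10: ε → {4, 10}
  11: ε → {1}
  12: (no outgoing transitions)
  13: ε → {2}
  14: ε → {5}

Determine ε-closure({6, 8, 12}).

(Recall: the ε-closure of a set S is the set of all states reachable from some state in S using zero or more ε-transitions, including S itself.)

{0, 1, 4, 5, 6, 8, 11, 12, 14}

Start with {6, 8, 12}.
From 8 via ε: add 14.
From 14 via ε: add 5.
From 5 via ε: add 11.
From 11 via ε: add 1.
From 1 via ε: add 0.
From 0 via ε: add 4.
No new states can be added; the closed set is {0, 1, 4, 5, 6, 8, 11, 12, 14}.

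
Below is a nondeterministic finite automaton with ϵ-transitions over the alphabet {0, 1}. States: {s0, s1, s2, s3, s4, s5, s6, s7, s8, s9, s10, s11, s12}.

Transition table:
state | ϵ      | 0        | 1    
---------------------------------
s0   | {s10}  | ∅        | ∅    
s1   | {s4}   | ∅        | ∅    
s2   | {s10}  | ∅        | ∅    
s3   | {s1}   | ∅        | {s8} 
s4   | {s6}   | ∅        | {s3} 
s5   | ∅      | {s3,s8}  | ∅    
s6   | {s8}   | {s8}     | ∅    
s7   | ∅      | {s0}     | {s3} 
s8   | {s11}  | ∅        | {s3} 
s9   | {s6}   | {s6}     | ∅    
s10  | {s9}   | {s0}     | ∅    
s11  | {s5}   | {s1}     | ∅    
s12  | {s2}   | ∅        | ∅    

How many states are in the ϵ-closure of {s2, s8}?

7

Start with {s2, s8}.
From s2 via ϵ: add s10.
From s8 via ϵ: add s11.
From s10 via ϵ: add s9.
From s11 via ϵ: add s5.
From s9 via ϵ: add s6.
ϵ-closure = {s2, s5, s6, s8, s9, s10, s11}, which has 7 states.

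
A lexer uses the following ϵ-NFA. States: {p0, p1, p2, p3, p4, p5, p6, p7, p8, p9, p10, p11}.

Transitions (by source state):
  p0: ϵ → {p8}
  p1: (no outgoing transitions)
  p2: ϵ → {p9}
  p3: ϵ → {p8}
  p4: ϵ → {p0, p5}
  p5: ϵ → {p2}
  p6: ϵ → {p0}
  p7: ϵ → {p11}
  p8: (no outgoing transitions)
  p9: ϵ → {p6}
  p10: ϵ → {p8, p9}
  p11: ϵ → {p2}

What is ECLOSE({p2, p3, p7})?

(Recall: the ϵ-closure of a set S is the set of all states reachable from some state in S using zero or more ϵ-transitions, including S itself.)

{p0, p2, p3, p6, p7, p8, p9, p11}

Start with {p2, p3, p7}.
From p2 via ϵ: add p9.
From p3 via ϵ: add p8.
From p7 via ϵ: add p11.
From p9 via ϵ: add p6.
From p6 via ϵ: add p0.
No new states can be added; the closed set is {p0, p2, p3, p6, p7, p8, p9, p11}.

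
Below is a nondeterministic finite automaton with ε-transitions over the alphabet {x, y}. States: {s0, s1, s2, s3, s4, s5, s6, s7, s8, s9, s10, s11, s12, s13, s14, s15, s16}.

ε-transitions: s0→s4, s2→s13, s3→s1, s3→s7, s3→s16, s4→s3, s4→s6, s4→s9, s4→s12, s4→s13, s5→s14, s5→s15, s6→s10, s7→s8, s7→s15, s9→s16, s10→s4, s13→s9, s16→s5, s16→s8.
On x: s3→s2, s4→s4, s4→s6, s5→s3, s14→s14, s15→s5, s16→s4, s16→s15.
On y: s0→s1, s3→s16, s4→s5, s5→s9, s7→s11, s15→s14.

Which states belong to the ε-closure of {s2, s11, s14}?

Start with {s2, s11, s14}.
From s2 via ε: add s13.
From s13 via ε: add s9.
From s9 via ε: add s16.
From s16 via ε: add s5, s8.
From s5 via ε: add s15.
No new states can be added; the closed set is {s2, s5, s8, s9, s11, s13, s14, s15, s16}.

{s2, s5, s8, s9, s11, s13, s14, s15, s16}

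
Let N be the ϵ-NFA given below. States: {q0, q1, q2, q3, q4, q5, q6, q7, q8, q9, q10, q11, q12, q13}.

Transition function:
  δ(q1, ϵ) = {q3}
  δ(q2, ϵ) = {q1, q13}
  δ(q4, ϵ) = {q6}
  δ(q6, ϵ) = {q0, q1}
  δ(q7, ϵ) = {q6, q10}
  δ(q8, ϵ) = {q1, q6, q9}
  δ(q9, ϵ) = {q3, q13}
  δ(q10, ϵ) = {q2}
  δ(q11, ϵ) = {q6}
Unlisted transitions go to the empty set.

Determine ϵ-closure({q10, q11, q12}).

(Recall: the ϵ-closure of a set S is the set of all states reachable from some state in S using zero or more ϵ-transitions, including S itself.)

Start with {q10, q11, q12}.
From q10 via ϵ: add q2.
From q11 via ϵ: add q6.
From q2 via ϵ: add q1, q13.
From q6 via ϵ: add q0.
From q1 via ϵ: add q3.
No new states can be added; the closed set is {q0, q1, q2, q3, q6, q10, q11, q12, q13}.

{q0, q1, q2, q3, q6, q10, q11, q12, q13}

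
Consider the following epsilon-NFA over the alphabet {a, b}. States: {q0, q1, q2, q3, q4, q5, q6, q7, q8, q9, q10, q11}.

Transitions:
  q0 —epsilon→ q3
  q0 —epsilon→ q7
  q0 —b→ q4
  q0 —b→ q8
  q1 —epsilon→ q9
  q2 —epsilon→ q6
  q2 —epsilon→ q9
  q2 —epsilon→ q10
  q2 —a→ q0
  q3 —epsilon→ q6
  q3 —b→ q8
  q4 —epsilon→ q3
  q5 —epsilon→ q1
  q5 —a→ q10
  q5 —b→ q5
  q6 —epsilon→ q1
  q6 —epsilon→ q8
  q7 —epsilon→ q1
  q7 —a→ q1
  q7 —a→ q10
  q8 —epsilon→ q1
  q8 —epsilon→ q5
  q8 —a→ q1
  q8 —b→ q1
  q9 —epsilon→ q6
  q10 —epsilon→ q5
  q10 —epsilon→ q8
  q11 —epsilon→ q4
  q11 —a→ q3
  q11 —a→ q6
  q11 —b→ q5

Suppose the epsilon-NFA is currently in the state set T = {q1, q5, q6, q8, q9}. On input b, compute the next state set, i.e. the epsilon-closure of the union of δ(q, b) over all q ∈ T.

q5 on b → {q5}.
q8 on b → {q1}.
No b-transition from q1, q6, q9.
Union after reading b: {q1, q5}.
Now take the epsilon-closure:
From q1 via epsilon: add q9.
From q9 via epsilon: add q6.
From q6 via epsilon: add q8.
No new states can be added; the closed set is {q1, q5, q6, q8, q9}.

{q1, q5, q6, q8, q9}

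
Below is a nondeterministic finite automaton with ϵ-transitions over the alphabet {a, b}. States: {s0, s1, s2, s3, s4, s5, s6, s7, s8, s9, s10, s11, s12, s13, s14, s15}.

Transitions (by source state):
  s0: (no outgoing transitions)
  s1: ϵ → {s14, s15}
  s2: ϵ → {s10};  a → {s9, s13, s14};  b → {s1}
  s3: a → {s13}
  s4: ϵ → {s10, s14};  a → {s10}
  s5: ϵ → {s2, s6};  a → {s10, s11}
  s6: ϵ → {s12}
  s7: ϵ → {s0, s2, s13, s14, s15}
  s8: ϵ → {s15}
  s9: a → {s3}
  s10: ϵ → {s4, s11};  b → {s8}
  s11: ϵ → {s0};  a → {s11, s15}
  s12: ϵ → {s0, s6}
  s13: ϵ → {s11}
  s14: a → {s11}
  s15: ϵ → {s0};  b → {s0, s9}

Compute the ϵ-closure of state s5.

{s0, s2, s4, s5, s6, s10, s11, s12, s14}

Start with {s5}.
From s5 via ϵ: add s2, s6.
From s2 via ϵ: add s10.
From s6 via ϵ: add s12.
From s10 via ϵ: add s4, s11.
From s12 via ϵ: add s0.
From s4 via ϵ: add s14.
No new states can be added; the closed set is {s0, s2, s4, s5, s6, s10, s11, s12, s14}.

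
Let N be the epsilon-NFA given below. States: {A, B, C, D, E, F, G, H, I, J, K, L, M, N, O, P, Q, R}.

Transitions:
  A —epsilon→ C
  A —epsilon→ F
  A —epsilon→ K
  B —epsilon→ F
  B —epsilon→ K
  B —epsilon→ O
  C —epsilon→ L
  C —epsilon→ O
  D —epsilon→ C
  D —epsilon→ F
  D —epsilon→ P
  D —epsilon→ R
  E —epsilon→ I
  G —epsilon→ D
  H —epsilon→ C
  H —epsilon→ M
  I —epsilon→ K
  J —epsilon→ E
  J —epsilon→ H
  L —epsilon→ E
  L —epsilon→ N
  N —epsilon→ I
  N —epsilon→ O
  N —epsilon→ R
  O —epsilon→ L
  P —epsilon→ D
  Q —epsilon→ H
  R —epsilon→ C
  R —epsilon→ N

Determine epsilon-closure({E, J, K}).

Start with {E, J, K}.
From E via epsilon: add I.
From J via epsilon: add H.
From H via epsilon: add C, M.
From C via epsilon: add L, O.
From L via epsilon: add N.
From N via epsilon: add R.
No new states can be added; the closed set is {C, E, H, I, J, K, L, M, N, O, R}.

{C, E, H, I, J, K, L, M, N, O, R}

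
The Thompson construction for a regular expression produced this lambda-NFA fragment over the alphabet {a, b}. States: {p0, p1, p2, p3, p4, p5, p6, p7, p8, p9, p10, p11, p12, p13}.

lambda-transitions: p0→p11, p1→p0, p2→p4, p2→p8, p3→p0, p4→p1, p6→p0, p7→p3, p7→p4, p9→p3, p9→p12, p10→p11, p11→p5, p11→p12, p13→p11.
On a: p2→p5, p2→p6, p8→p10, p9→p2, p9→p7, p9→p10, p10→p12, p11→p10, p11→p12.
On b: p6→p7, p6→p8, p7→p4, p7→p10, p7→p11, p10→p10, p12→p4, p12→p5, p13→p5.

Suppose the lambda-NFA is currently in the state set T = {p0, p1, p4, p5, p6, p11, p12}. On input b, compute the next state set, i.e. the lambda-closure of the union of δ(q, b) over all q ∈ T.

p6 on b → {p7, p8}.
p12 on b → {p4, p5}.
No b-transition from p0, p1, p4, p5, p11.
Union after reading b: {p4, p5, p7, p8}.
Now take the lambda-closure:
From p4 via lambda: add p1.
From p7 via lambda: add p3.
From p1 via lambda: add p0.
From p0 via lambda: add p11.
From p11 via lambda: add p12.
No new states can be added; the closed set is {p0, p1, p3, p4, p5, p7, p8, p11, p12}.

{p0, p1, p3, p4, p5, p7, p8, p11, p12}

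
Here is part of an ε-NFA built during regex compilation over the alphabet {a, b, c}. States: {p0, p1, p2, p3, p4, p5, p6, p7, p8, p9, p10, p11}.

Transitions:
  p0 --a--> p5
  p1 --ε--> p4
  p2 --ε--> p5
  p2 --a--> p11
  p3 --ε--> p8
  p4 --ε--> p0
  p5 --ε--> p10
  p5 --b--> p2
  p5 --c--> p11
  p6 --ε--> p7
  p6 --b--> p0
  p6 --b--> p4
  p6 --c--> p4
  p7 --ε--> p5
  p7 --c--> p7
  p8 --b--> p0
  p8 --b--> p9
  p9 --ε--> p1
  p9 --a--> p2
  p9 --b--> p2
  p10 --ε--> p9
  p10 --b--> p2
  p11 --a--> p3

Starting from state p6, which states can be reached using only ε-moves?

{p0, p1, p4, p5, p6, p7, p9, p10}

Start with {p6}.
From p6 via ε: add p7.
From p7 via ε: add p5.
From p5 via ε: add p10.
From p10 via ε: add p9.
From p9 via ε: add p1.
From p1 via ε: add p4.
From p4 via ε: add p0.
No new states can be added; the closed set is {p0, p1, p4, p5, p6, p7, p9, p10}.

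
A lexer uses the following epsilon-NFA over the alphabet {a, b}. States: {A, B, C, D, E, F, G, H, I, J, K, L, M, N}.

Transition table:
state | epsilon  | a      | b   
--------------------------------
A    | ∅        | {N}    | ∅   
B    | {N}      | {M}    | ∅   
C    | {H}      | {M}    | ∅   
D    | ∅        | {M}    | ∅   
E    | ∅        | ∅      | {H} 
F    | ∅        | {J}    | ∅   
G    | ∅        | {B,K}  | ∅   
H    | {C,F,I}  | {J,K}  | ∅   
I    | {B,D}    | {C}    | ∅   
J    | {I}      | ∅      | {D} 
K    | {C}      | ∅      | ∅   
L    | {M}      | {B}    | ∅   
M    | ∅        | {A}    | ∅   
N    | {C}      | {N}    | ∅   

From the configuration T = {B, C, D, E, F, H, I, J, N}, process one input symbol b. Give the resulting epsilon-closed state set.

{B, C, D, F, H, I, N}

E on b → {H}.
J on b → {D}.
No b-transition from B, C, D, F, H, I, N.
Union after reading b: {D, H}.
Now take the epsilon-closure:
From H via epsilon: add C, F, I.
From I via epsilon: add B.
From B via epsilon: add N.
No new states can be added; the closed set is {B, C, D, F, H, I, N}.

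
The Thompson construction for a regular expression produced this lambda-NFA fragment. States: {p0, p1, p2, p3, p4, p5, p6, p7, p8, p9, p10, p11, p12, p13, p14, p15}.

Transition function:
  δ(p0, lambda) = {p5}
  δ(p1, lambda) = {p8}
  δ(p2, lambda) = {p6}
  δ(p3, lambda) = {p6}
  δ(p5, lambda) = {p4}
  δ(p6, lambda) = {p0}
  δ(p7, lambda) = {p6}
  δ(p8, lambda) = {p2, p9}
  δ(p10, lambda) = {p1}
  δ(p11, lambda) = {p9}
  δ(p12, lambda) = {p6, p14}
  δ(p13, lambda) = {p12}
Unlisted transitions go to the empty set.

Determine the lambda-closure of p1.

Start with {p1}.
From p1 via lambda: add p8.
From p8 via lambda: add p2, p9.
From p2 via lambda: add p6.
From p6 via lambda: add p0.
From p0 via lambda: add p5.
From p5 via lambda: add p4.
No new states can be added; the closed set is {p0, p1, p2, p4, p5, p6, p8, p9}.

{p0, p1, p2, p4, p5, p6, p8, p9}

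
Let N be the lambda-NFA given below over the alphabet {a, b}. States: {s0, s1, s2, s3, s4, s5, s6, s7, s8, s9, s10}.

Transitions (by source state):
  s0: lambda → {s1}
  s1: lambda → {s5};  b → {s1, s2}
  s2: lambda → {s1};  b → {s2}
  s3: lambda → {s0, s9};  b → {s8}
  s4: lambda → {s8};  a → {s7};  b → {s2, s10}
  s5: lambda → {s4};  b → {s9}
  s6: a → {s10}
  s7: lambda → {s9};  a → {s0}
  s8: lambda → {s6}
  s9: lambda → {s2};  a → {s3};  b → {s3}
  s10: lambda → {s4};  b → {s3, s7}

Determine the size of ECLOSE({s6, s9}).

7

Start with {s6, s9}.
From s9 via lambda: add s2.
From s2 via lambda: add s1.
From s1 via lambda: add s5.
From s5 via lambda: add s4.
From s4 via lambda: add s8.
lambda-closure = {s1, s2, s4, s5, s6, s8, s9}, which has 7 states.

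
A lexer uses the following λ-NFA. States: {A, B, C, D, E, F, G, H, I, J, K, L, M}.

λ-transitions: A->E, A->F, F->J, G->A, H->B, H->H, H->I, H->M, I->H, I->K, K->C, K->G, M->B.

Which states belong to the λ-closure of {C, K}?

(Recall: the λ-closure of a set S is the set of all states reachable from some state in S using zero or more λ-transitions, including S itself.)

{A, C, E, F, G, J, K}

Start with {C, K}.
From K via λ: add G.
From G via λ: add A.
From A via λ: add E, F.
From F via λ: add J.
No new states can be added; the closed set is {A, C, E, F, G, J, K}.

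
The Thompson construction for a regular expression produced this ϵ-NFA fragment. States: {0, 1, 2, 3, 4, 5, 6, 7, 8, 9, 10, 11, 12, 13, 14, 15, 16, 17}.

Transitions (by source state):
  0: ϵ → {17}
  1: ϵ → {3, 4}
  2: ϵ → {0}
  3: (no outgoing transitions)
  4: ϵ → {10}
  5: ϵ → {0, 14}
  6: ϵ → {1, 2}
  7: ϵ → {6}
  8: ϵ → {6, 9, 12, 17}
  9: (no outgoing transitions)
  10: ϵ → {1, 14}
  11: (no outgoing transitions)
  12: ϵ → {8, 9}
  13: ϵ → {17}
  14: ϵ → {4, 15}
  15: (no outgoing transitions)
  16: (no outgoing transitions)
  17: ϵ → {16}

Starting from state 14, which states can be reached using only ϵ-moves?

Start with {14}.
From 14 via ϵ: add 4, 15.
From 4 via ϵ: add 10.
From 10 via ϵ: add 1.
From 1 via ϵ: add 3.
No new states can be added; the closed set is {1, 3, 4, 10, 14, 15}.

{1, 3, 4, 10, 14, 15}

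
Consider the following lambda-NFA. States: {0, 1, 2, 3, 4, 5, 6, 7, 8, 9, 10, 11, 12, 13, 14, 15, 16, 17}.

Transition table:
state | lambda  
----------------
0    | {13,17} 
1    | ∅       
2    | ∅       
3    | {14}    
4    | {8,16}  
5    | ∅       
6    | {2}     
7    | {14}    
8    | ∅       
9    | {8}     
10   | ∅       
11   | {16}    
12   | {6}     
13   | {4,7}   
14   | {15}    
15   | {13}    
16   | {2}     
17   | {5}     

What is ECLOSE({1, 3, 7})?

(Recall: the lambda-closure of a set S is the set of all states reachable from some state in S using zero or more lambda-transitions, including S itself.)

{1, 2, 3, 4, 7, 8, 13, 14, 15, 16}

Start with {1, 3, 7}.
From 3 via lambda: add 14.
From 14 via lambda: add 15.
From 15 via lambda: add 13.
From 13 via lambda: add 4.
From 4 via lambda: add 8, 16.
From 16 via lambda: add 2.
No new states can be added; the closed set is {1, 2, 3, 4, 7, 8, 13, 14, 15, 16}.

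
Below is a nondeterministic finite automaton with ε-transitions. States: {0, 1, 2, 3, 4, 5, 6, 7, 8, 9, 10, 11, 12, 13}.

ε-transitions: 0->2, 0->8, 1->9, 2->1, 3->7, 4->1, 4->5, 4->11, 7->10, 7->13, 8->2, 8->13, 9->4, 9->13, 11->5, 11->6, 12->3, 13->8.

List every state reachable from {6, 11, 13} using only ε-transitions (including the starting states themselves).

Start with {6, 11, 13}.
From 11 via ε: add 5.
From 13 via ε: add 8.
From 8 via ε: add 2.
From 2 via ε: add 1.
From 1 via ε: add 9.
From 9 via ε: add 4.
No new states can be added; the closed set is {1, 2, 4, 5, 6, 8, 9, 11, 13}.

{1, 2, 4, 5, 6, 8, 9, 11, 13}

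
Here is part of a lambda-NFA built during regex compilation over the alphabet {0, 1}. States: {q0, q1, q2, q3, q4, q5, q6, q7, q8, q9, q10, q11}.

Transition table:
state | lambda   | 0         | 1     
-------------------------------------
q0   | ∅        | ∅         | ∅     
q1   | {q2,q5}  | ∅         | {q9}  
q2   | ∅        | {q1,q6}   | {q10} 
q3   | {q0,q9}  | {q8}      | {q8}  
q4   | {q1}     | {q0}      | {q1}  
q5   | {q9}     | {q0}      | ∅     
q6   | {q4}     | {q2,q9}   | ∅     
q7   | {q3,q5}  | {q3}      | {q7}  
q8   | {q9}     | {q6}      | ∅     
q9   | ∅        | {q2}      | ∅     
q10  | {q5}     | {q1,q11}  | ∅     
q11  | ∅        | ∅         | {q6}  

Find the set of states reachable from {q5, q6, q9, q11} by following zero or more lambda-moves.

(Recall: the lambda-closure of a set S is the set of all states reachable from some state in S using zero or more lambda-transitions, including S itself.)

Start with {q5, q6, q9, q11}.
From q6 via lambda: add q4.
From q4 via lambda: add q1.
From q1 via lambda: add q2.
No new states can be added; the closed set is {q1, q2, q4, q5, q6, q9, q11}.

{q1, q2, q4, q5, q6, q9, q11}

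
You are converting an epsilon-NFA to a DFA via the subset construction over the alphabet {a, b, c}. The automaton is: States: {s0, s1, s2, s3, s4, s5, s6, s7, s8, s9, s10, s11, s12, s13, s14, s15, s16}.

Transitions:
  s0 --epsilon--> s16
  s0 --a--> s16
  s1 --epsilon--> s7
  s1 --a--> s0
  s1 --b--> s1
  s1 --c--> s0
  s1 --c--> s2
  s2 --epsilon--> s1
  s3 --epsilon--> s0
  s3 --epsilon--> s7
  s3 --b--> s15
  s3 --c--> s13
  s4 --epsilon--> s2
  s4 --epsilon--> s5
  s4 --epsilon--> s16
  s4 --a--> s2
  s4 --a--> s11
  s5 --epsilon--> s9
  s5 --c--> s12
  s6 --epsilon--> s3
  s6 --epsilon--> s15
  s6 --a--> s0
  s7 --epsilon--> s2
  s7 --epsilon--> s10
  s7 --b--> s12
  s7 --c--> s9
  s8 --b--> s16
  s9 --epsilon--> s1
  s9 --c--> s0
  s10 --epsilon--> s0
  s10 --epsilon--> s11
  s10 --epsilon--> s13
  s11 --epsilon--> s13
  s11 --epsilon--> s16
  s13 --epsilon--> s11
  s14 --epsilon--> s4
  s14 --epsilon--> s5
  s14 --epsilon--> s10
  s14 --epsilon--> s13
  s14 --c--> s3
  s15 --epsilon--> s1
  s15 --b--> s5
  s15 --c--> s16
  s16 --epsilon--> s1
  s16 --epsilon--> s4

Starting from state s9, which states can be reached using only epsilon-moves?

Start with {s9}.
From s9 via epsilon: add s1.
From s1 via epsilon: add s7.
From s7 via epsilon: add s2, s10.
From s10 via epsilon: add s0, s11, s13.
From s0 via epsilon: add s16.
From s16 via epsilon: add s4.
From s4 via epsilon: add s5.
No new states can be added; the closed set is {s0, s1, s2, s4, s5, s7, s9, s10, s11, s13, s16}.

{s0, s1, s2, s4, s5, s7, s9, s10, s11, s13, s16}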